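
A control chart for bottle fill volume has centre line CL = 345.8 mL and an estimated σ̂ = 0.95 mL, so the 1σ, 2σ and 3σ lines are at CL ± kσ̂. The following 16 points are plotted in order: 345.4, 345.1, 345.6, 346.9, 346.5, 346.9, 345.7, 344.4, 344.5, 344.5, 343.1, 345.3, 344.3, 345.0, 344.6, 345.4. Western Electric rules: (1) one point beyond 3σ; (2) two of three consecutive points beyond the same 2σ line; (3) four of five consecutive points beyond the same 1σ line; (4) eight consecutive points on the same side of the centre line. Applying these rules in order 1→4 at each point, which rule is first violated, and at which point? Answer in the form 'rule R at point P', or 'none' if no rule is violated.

rule 3 at point 11

Zone of each point (C = within 1σ̂, B = 1σ̂–2σ̂, A = 2σ̂–3σ̂, * = beyond 3σ̂; sign = side of CL): 1:-C, 2:-C, 3:-C, 4:+B, 5:+C, 6:+B, 7:-C, 8:-B, 9:-B, 10:-B, 11:-A, 12:-C, 13:-B, 14:-C, 15:-B, 16:-C
Rule 3 (four of five consecutive points beyond the same 1σ limit) is satisfied at point 11.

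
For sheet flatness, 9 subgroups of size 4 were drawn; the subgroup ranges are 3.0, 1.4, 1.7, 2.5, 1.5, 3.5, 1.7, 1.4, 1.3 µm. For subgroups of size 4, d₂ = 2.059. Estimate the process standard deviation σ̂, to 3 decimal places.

0.971

R̄ = (3.0 + 1.4 + 1.7 + 2.5 + 1.5 + 3.5 + 1.7 + 1.4 + 1.3) / 9 = 2.0000
σ̂ = R̄ / d₂ = 2.0000 / 2.059 = 0.9713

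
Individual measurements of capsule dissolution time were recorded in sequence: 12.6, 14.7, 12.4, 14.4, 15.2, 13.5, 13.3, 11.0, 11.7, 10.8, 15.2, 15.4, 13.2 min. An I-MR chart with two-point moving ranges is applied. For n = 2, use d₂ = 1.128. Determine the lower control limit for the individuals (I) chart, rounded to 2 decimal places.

X̄ = (12.6 + 14.7 + 12.4 + 14.4 + 15.2 + 13.5 + 13.3 + 11.0 + 11.7 + 10.8 + 15.2 + 15.4 + 13.2) / 13 = 13.3385
Moving ranges: 2.1, 2.3, 2.0, 0.8, 1.7, 0.2, 2.3, 0.7, 0.9, 4.4, 0.2, 2.2; M̄R̄ = 19.8000 / 12 = 1.6500
LCL = X̄ − 3·M̄R̄/d₂ = 13.3385 − 3 × 1.6500 / 1.128 = 8.9502

8.95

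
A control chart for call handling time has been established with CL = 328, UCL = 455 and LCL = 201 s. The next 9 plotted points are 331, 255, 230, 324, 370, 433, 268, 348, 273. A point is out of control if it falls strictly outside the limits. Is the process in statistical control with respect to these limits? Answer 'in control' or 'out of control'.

All 9 points lie within [201, 455].

in control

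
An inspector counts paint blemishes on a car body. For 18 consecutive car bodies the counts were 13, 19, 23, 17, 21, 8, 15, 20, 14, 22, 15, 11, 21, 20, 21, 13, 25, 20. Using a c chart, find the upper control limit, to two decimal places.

c̄ = (13 + 19 + 23 + 17 + 21 + 8 + 15 + 20 + 14 + 22 + 15 + 11 + 21 + 20 + 21 + 13 + 25 + 20) / 18 = 318 / 18 = 17.6667
UCL = c̄ + 3√c̄ = 17.6667 + 3 × √17.6667 = 17.6667 + 3 × 4.2032 = 30.2762

30.28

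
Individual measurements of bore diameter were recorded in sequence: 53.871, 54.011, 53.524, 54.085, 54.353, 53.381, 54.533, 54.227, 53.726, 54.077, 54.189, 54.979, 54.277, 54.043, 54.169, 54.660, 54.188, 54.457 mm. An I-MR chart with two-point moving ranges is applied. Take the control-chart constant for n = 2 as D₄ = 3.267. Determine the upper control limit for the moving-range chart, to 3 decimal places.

Moving ranges: 0.140, 0.487, 0.561, 0.268, 0.972, 1.152, 0.306, 0.501, 0.351, 0.112, 0.790, 0.702, 0.234, 0.126, 0.491, 0.472, 0.269; M̄R̄ = 7.9340 / 17 = 0.4667
UCL_MR = D₄·M̄R̄ = 3.267 × 0.4667 = 1.5247

1.525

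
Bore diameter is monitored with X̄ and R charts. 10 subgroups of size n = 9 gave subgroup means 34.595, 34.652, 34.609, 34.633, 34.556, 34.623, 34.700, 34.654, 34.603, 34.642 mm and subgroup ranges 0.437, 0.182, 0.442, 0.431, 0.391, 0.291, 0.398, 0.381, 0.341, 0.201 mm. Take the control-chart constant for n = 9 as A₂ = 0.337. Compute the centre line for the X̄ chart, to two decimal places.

34.63

X̄̄ = (34.595 + 34.652 + 34.609 + 34.633 + 34.556 + 34.623 + 34.700 + 34.654 + 34.603 + 34.642) / 10 = 346.2670 / 10 = 34.6267
CL = X̄̄ = 34.6267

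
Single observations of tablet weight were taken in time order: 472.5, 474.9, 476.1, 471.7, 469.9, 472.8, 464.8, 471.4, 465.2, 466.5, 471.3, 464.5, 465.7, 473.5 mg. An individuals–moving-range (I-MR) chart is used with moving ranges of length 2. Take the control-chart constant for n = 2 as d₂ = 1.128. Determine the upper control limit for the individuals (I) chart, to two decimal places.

X̄ = (472.5 + 474.9 + 476.1 + 471.7 + 469.9 + 472.8 + 464.8 + 471.4 + 465.2 + 466.5 + 471.3 + 464.5 + 465.7 + 473.5) / 14 = 470.0571
Moving ranges: 2.4, 1.2, 4.4, 1.8, 2.9, 8.0, 6.6, 6.2, 1.3, 4.8, 6.8, 1.2, 7.8; M̄R̄ = 55.4000 / 13 = 4.2615
UCL = X̄ + 3·M̄R̄/d₂ = 470.0571 + 3 × 4.2615 / 1.128 = 481.3910

481.39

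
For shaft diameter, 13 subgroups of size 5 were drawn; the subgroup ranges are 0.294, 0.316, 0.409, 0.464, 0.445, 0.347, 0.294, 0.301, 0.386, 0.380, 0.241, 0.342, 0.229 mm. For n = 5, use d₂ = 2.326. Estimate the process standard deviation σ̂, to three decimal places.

R̄ = (0.294 + 0.316 + 0.409 + 0.464 + 0.445 + 0.347 + 0.294 + 0.301 + 0.386 + 0.380 + 0.241 + 0.342 + 0.229) / 13 = 0.3422
σ̂ = R̄ / d₂ = 0.3422 / 2.326 = 0.1471

0.147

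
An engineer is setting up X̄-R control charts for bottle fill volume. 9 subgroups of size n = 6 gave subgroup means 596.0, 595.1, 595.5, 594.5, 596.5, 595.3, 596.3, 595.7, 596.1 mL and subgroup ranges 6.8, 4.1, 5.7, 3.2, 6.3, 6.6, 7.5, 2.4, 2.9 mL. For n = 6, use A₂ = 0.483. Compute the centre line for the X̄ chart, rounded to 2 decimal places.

X̄̄ = (596.0 + 595.1 + 595.5 + 594.5 + 596.5 + 595.3 + 596.3 + 595.7 + 596.1) / 9 = 5361.0000 / 9 = 595.6667
CL = X̄̄ = 595.6667

595.67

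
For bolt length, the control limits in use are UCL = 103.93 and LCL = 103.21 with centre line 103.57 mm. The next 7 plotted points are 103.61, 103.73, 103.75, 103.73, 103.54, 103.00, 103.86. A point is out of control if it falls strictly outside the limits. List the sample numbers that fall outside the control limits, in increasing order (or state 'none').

6

Compare each point to [103.21, 103.93]: sample 6 = 103.00 < LCL.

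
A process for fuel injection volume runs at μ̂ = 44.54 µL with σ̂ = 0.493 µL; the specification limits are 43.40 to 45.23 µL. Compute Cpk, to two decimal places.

Cpu = (USL − μ̂) / (3σ̂) = (45.23 − 44.54) / (3 × 0.493) = 0.4665; Cpl = (μ̂ − LSL) / (3σ̂) = (44.54 − 43.40) / (3 × 0.493) = 0.7708; Cpk = min(Cpu, Cpl) = 0.4665

0.47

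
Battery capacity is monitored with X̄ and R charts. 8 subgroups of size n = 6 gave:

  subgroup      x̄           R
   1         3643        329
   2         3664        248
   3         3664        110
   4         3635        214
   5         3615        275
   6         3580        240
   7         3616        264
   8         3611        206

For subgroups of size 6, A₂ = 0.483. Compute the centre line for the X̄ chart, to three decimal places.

3628.500

X̄̄ = (3643 + 3664 + 3664 + 3635 + 3615 + 3580 + 3616 + 3611) / 8 = 29028.0000 / 8 = 3628.5000
CL = X̄̄ = 3628.5000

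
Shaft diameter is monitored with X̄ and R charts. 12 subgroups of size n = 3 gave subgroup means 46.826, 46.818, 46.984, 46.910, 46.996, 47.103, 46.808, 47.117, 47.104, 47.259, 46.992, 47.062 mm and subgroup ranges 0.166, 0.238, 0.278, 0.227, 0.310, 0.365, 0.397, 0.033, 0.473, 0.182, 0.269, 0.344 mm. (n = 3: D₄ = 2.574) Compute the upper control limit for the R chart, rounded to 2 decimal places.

R̄ = (0.166 + 0.238 + 0.278 + 0.227 + 0.310 + 0.365 + 0.397 + 0.033 + 0.473 + 0.182 + 0.269 + 0.344) / 12 = 3.2820 / 12 = 0.2735
UCL_R = D₄·R̄ = 2.574 × 0.2735 = 0.7040

0.70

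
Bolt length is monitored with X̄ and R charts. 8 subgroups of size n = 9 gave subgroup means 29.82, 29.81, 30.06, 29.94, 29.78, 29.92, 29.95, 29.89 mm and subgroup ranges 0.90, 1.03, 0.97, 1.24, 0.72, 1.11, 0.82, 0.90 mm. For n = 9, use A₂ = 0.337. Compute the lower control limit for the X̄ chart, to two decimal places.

29.57

X̄̄ = (29.82 + 29.81 + 30.06 + 29.94 + 29.78 + 29.92 + 29.95 + 29.89) / 8 = 239.1700 / 8 = 29.8963
R̄ = (0.90 + 1.03 + 0.97 + 1.24 + 0.72 + 1.11 + 0.82 + 0.90) / 8 = 7.6900 / 8 = 0.9613
LCL = X̄̄ − A₂·R̄ = 29.8963 − 0.337 × 0.9613 = 29.5723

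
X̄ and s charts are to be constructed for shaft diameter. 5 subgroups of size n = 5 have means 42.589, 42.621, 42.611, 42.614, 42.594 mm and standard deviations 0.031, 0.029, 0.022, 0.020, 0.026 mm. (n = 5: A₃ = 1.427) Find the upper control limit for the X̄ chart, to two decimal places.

X̄̄ = (42.589 + 42.621 + 42.611 + 42.614 + 42.594) / 5 = 42.6058
s̄ = (0.031 + 0.029 + 0.022 + 0.020 + 0.026) / 5 = 0.0256
UCL = X̄̄ + A₃·s̄ = 42.6058 + 1.427 × 0.0256 = 42.6423

42.64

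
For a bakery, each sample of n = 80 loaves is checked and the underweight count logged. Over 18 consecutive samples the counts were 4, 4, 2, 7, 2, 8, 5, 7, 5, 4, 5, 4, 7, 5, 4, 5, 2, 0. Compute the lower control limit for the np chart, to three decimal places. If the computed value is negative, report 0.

p̄ = Σdᵢ / (k·n) = 80 / (18 × 80) = 0.05556
LCL = np̄ − 3·√(np̄(1−p̄)) = 4.4444 − 3 × 2.0488 = -1.7019 → 0 (negative, so LCL = 0)

0.000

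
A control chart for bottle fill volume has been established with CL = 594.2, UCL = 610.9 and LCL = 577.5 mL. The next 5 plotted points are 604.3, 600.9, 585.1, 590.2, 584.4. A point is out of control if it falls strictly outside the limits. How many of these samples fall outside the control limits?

All 5 points lie within [577.5, 610.9].

0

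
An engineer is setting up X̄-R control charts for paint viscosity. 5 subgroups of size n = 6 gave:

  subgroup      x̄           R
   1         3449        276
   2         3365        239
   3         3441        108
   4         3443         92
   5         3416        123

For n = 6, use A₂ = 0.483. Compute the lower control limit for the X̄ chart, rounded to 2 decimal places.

3341.85

X̄̄ = (3449 + 3365 + 3441 + 3443 + 3416) / 5 = 17114.0000 / 5 = 3422.8000
R̄ = (276 + 239 + 108 + 92 + 123) / 5 = 838.0000 / 5 = 167.6000
LCL = X̄̄ − A₂·R̄ = 3422.8000 − 0.483 × 167.6000 = 3341.8492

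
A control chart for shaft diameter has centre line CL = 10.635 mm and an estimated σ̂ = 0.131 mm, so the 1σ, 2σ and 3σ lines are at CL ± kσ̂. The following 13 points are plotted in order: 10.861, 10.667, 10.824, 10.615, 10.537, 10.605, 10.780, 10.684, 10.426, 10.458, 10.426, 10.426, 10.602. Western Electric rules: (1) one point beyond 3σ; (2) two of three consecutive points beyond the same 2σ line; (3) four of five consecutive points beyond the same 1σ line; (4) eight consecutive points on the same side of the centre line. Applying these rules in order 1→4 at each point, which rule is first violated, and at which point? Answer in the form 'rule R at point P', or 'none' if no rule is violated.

rule 3 at point 12

Zone of each point (C = within 1σ̂, B = 1σ̂–2σ̂, A = 2σ̂–3σ̂, * = beyond 3σ̂; sign = side of CL): 1:+B, 2:+C, 3:+B, 4:-C, 5:-C, 6:-C, 7:+B, 8:+C, 9:-B, 10:-B, 11:-B, 12:-B, 13:-C
Rule 3 (four of five consecutive points beyond the same 1σ limit) is satisfied at point 12.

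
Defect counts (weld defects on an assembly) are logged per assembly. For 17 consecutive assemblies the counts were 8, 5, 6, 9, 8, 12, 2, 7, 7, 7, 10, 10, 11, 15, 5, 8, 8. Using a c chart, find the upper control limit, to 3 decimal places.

16.665

c̄ = (8 + 5 + 6 + 9 + 8 + 12 + 2 + 7 + 7 + 7 + 10 + 10 + 11 + 15 + 5 + 8 + 8) / 17 = 138 / 17 = 8.1176
UCL = c̄ + 3√c̄ = 8.1176 + 3 × √8.1176 = 8.1176 + 3 × 2.8491 = 16.6651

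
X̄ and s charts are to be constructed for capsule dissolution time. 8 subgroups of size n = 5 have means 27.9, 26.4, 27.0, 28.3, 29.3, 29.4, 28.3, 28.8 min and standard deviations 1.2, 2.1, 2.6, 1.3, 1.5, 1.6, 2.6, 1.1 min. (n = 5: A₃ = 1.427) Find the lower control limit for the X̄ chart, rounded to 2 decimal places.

X̄̄ = (27.9 + 26.4 + 27.0 + 28.3 + 29.3 + 29.4 + 28.3 + 28.8) / 8 = 28.1750
s̄ = (1.2 + 2.1 + 2.6 + 1.3 + 1.5 + 1.6 + 2.6 + 1.1) / 8 = 1.7500
LCL = X̄̄ − A₃·s̄ = 28.1750 − 1.427 × 1.7500 = 25.6777

25.68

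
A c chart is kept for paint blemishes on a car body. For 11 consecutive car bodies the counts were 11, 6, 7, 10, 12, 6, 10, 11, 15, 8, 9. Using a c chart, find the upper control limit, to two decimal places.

18.81

c̄ = (11 + 6 + 7 + 10 + 12 + 6 + 10 + 11 + 15 + 8 + 9) / 11 = 105 / 11 = 9.5455
UCL = c̄ + 3√c̄ = 9.5455 + 3 × √9.5455 = 9.5455 + 3 × 3.0896 = 18.8142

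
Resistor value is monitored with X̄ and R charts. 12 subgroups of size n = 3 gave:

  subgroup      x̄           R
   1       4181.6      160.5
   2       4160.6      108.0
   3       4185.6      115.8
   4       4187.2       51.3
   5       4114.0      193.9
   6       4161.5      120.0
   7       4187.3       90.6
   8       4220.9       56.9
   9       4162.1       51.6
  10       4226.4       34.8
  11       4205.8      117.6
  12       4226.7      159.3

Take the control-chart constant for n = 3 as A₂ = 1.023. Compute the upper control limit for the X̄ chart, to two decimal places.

X̄̄ = (4181.6 + 4160.6 + 4185.6 + 4187.2 + 4114.0 + 4161.5 + 4187.3 + 4220.9 + 4162.1 + 4226.4 + 4205.8 + 4226.7) / 12 = 50219.7000 / 12 = 4184.9750
R̄ = (160.5 + 108.0 + 115.8 + 51.3 + 193.9 + 120.0 + 90.6 + 56.9 + 51.6 + 34.8 + 117.6 + 159.3) / 12 = 1260.3000 / 12 = 105.0250
UCL = X̄̄ + A₂·R̄ = 4184.9750 + 1.023 × 105.0250 = 4292.4156

4292.42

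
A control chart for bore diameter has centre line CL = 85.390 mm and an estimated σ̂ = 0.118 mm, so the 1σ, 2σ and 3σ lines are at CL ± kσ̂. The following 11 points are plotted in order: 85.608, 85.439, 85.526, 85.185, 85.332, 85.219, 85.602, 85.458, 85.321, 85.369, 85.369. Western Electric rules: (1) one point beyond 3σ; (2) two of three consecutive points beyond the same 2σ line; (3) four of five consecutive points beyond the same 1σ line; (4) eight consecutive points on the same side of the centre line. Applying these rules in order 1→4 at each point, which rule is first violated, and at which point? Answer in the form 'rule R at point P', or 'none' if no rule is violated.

none

Zone of each point (C = within 1σ̂, B = 1σ̂–2σ̂, A = 2σ̂–3σ̂, * = beyond 3σ̂; sign = side of CL): 1:+B, 2:+C, 3:+B, 4:-B, 5:-C, 6:-B, 7:+B, 8:+C, 9:-C, 10:-C, 11:-C
No rule fires across all 11 points.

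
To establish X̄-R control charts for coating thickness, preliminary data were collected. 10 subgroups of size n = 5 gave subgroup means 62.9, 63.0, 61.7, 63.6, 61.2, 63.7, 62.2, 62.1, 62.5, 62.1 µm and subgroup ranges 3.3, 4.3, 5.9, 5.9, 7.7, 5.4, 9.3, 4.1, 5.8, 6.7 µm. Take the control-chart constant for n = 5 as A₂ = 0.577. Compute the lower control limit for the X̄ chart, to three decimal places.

59.130

X̄̄ = (62.9 + 63.0 + 61.7 + 63.6 + 61.2 + 63.7 + 62.2 + 62.1 + 62.5 + 62.1) / 10 = 625.0000 / 10 = 62.5000
R̄ = (3.3 + 4.3 + 5.9 + 5.9 + 7.7 + 5.4 + 9.3 + 4.1 + 5.8 + 6.7) / 10 = 58.4000 / 10 = 5.8400
LCL = X̄̄ − A₂·R̄ = 62.5000 − 0.577 × 5.8400 = 59.1303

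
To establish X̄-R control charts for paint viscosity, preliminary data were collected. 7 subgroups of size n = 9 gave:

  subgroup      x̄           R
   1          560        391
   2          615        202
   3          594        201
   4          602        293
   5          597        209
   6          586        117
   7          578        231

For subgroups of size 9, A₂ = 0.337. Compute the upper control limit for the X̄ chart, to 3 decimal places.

X̄̄ = (560 + 615 + 594 + 602 + 597 + 586 + 578) / 7 = 4132.0000 / 7 = 590.2857
R̄ = (391 + 202 + 201 + 293 + 209 + 117 + 231) / 7 = 1644.0000 / 7 = 234.8571
UCL = X̄̄ + A₂·R̄ = 590.2857 + 0.337 × 234.8571 = 669.4326

669.433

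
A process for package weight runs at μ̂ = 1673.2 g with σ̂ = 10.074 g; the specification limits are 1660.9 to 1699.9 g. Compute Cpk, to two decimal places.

0.41

Cpu = (USL − μ̂) / (3σ̂) = (1699.9 − 1673.2) / (3 × 10.074) = 0.8835; Cpl = (μ̂ − LSL) / (3σ̂) = (1673.2 − 1660.9) / (3 × 10.074) = 0.4070; Cpk = min(Cpu, Cpl) = 0.4070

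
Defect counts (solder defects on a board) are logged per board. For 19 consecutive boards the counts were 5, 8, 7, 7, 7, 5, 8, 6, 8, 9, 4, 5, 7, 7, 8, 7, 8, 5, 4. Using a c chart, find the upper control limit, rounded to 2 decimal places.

14.27

c̄ = (5 + 8 + 7 + 7 + 7 + 5 + 8 + 6 + 8 + 9 + 4 + 5 + 7 + 7 + 8 + 7 + 8 + 5 + 4) / 19 = 125 / 19 = 6.5789
UCL = c̄ + 3√c̄ = 6.5789 + 3 × √6.5789 = 6.5789 + 3 × 2.5649 = 14.2738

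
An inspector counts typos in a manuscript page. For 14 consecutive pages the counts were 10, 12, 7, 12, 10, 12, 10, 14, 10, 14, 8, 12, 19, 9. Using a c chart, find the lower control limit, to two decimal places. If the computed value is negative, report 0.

c̄ = (10 + 12 + 7 + 12 + 10 + 12 + 10 + 14 + 10 + 14 + 8 + 12 + 19 + 9) / 14 = 159 / 14 = 11.3571
LCL = c̄ − 3√c̄ = 11.3571 − 3 × 3.3700 = 1.2470

1.25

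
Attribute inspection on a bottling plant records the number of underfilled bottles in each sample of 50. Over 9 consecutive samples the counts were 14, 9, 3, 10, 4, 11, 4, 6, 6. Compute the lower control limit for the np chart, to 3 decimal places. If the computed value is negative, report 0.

p̄ = Σdᵢ / (k·n) = 67 / (9 × 50) = 0.14889
LCL = np̄ − 3·√(np̄(1−p̄)) = 7.4444 − 3 × 2.5172 = -0.1070 → 0 (negative, so LCL = 0)

0.000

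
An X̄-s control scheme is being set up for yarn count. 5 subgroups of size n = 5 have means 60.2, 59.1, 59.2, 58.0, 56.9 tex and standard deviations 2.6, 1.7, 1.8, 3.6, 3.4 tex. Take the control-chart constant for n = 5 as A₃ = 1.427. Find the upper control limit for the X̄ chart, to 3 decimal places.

X̄̄ = (60.2 + 59.1 + 59.2 + 58.0 + 56.9) / 5 = 58.6800
s̄ = (2.6 + 1.7 + 1.8 + 3.6 + 3.4) / 5 = 2.6200
UCL = X̄̄ + A₃·s̄ = 58.6800 + 1.427 × 2.6200 = 62.4187

62.419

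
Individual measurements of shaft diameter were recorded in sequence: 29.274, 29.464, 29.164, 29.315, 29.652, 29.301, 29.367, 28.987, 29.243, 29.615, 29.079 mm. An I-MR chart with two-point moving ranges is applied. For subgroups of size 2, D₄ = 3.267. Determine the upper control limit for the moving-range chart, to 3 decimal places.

Moving ranges: 0.190, 0.300, 0.151, 0.337, 0.351, 0.066, 0.380, 0.256, 0.372, 0.536; M̄R̄ = 2.9390 / 10 = 0.2939
UCL_MR = D₄·M̄R̄ = 3.267 × 0.2939 = 0.9602

0.960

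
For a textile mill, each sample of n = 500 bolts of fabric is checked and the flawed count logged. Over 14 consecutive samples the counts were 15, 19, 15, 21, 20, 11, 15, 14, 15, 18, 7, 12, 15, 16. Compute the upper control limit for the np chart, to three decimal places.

p̄ = Σdᵢ / (k·n) = 213 / (14 × 500) = 0.03043
UCL = np̄ + 3·√(np̄(1−p̄)) = 15.2143 + 3 × √(15.2143×0.96957) = 15.2143 + 3 × 3.8407 = 26.7365

26.737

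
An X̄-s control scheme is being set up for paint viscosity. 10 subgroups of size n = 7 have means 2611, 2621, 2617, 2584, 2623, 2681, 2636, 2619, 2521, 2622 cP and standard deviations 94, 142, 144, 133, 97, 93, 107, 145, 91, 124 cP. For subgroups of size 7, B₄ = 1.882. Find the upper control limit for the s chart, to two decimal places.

220.19

s̄ = (94 + 142 + 144 + 133 + 97 + 93 + 107 + 145 + 91 + 124) / 10 = 117.0000
UCL_s = B₄·s̄ = 1.882 × 117.0000 = 220.1940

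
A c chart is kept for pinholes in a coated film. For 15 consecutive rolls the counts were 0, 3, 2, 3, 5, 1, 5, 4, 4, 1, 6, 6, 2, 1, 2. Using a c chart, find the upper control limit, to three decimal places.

8.196

c̄ = (0 + 3 + 2 + 3 + 5 + 1 + 5 + 4 + 4 + 1 + 6 + 6 + 2 + 1 + 2) / 15 = 45 / 15 = 3.0000
UCL = c̄ + 3√c̄ = 3.0000 + 3 × √3.0000 = 3.0000 + 3 × 1.7321 = 8.1962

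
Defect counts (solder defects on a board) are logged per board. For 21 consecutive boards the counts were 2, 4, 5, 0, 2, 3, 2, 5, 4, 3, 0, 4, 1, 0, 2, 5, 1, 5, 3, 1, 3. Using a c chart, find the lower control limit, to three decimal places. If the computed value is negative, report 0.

0.000

c̄ = (2 + 4 + 5 + 0 + 2 + 3 + 2 + 5 + 4 + 3 + 0 + 4 + 1 + 0 + 2 + 5 + 1 + 5 + 3 + 1 + 3) / 21 = 55 / 21 = 2.6190
LCL = c̄ − 3√c̄ = 2.6190 − 3 × 1.6183 = -2.2360 → 0 (cannot be negative)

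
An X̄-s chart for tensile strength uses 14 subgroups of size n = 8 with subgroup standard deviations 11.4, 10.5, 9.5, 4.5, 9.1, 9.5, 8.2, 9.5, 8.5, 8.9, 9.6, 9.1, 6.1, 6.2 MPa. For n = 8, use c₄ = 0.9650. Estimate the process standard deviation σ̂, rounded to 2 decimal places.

s̄ = (11.4 + 10.5 + 9.5 + 4.5 + 9.1 + 9.5 + 8.2 + 9.5 + 8.5 + 8.9 + 9.6 + 9.1 + 6.1 + 6.2) / 14 = 8.6143
σ̂ = s̄ / c₄ = 8.6143 / 0.9650 = 8.9267

8.93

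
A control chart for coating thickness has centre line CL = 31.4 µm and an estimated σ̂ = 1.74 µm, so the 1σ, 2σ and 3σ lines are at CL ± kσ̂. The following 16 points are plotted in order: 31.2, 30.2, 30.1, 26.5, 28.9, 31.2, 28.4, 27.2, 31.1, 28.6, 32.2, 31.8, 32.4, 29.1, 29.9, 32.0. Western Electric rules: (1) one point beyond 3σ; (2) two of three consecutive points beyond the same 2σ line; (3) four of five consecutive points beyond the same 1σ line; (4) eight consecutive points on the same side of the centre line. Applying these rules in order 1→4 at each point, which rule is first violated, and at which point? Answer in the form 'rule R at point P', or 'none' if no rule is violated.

Zone of each point (C = within 1σ̂, B = 1σ̂–2σ̂, A = 2σ̂–3σ̂, * = beyond 3σ̂; sign = side of CL): 1:-C, 2:-C, 3:-C, 4:-A, 5:-B, 6:-C, 7:-B, 8:-A, 9:-C, 10:-B, 11:+C, 12:+C, 13:+C, 14:-B, 15:-C, 16:+C
Rule 3 (four of five consecutive points beyond the same 1σ limit) is satisfied at point 8.

rule 3 at point 8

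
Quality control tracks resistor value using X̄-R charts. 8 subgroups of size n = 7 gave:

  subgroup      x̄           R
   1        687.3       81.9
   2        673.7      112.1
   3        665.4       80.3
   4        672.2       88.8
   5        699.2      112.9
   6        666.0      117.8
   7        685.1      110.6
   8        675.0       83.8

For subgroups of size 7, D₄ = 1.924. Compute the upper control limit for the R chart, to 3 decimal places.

189.562

R̄ = (81.9 + 112.1 + 80.3 + 88.8 + 112.9 + 117.8 + 110.6 + 83.8) / 8 = 788.2000 / 8 = 98.5250
UCL_R = D₄·R̄ = 1.924 × 98.5250 = 189.5621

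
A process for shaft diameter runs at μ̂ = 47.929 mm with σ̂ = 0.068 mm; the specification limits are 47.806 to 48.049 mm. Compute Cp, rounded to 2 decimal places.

Cp = (USL − LSL) / (6σ̂) = (48.049 − 47.806) / (6 × 0.068) = 0.2430 / 0.4080 = 0.5956

0.60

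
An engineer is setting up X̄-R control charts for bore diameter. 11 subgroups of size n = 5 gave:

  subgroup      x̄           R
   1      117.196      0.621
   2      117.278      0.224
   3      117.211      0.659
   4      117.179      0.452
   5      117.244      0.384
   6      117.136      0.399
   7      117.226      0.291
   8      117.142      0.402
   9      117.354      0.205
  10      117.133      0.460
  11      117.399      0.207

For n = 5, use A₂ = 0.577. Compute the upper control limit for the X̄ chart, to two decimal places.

117.45

X̄̄ = (117.196 + 117.278 + 117.211 + 117.179 + 117.244 + 117.136 + 117.226 + 117.142 + 117.354 + 117.133 + 117.399) / 11 = 1289.4980 / 11 = 117.2271
R̄ = (0.621 + 0.224 + 0.659 + 0.452 + 0.384 + 0.399 + 0.291 + 0.402 + 0.205 + 0.460 + 0.207) / 11 = 4.3040 / 11 = 0.3913
UCL = X̄̄ + A₂·R̄ = 117.2271 + 0.577 × 0.3913 = 117.4529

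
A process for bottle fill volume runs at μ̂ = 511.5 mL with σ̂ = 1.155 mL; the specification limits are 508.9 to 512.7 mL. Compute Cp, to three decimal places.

Cp = (USL − LSL) / (6σ̂) = (512.7 − 508.9) / (6 × 1.155) = 3.8000 / 6.9300 = 0.5483

0.548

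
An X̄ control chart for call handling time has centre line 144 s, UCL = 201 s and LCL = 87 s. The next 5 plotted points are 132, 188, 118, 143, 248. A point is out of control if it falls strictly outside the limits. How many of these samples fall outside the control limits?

Compare each point to [87, 201]: sample 5 = 248 > UCL.

1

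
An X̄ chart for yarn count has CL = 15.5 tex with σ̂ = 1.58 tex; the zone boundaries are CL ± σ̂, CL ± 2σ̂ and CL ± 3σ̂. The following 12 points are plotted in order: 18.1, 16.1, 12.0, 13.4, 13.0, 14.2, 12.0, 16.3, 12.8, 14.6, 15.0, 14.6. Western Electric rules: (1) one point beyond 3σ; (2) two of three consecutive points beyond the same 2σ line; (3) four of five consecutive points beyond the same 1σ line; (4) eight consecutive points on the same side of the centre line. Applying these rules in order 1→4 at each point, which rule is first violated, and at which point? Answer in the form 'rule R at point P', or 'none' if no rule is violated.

Zone of each point (C = within 1σ̂, B = 1σ̂–2σ̂, A = 2σ̂–3σ̂, * = beyond 3σ̂; sign = side of CL): 1:+B, 2:+C, 3:-A, 4:-B, 5:-B, 6:-C, 7:-A, 8:+C, 9:-B, 10:-C, 11:-C, 12:-C
Rule 3 (four of five consecutive points beyond the same 1σ limit) is satisfied at point 7.

rule 3 at point 7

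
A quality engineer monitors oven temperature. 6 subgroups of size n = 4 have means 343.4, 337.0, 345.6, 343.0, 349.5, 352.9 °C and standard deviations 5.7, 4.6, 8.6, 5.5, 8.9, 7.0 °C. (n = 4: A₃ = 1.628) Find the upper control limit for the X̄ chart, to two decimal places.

356.17

X̄̄ = (343.4 + 337.0 + 345.6 + 343.0 + 349.5 + 352.9) / 6 = 345.2333
s̄ = (5.7 + 4.6 + 8.6 + 5.5 + 8.9 + 7.0) / 6 = 6.7167
UCL = X̄̄ + A₃·s̄ = 345.2333 + 1.628 × 6.7167 = 356.1681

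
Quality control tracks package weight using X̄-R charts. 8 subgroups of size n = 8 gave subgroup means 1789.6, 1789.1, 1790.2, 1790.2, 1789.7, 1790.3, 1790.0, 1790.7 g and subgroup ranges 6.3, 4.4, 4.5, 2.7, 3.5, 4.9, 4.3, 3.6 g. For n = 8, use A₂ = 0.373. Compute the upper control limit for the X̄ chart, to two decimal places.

1791.57

X̄̄ = (1789.6 + 1789.1 + 1790.2 + 1790.2 + 1789.7 + 1790.3 + 1790.0 + 1790.7) / 8 = 14319.8000 / 8 = 1789.9750
R̄ = (6.3 + 4.4 + 4.5 + 2.7 + 3.5 + 4.9 + 4.3 + 3.6) / 8 = 34.2000 / 8 = 4.2750
UCL = X̄̄ + A₂·R̄ = 1789.9750 + 0.373 × 4.2750 = 1791.5696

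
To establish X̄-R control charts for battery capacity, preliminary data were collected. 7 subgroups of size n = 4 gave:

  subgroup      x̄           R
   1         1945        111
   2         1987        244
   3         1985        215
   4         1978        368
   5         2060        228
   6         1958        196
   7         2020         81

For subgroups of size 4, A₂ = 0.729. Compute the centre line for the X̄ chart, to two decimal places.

X̄̄ = (1945 + 1987 + 1985 + 1978 + 2060 + 1958 + 2020) / 7 = 13933.0000 / 7 = 1990.4286
CL = X̄̄ = 1990.4286

1990.43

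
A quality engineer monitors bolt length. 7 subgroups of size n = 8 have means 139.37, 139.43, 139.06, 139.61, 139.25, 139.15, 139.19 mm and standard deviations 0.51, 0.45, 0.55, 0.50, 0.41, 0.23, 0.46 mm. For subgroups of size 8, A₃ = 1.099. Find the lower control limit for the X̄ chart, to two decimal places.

138.81

X̄̄ = (139.37 + 139.43 + 139.06 + 139.61 + 139.25 + 139.15 + 139.19) / 7 = 139.2943
s̄ = (0.51 + 0.45 + 0.55 + 0.50 + 0.41 + 0.23 + 0.46) / 7 = 0.4443
LCL = X̄̄ − A₃·s̄ = 139.2943 − 1.099 × 0.4443 = 138.8060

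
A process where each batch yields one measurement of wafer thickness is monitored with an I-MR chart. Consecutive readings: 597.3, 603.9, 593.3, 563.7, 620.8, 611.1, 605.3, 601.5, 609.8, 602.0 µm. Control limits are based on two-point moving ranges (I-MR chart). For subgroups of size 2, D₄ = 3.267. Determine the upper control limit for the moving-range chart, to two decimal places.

50.57

Moving ranges: 6.6, 10.6, 29.6, 57.1, 9.7, 5.8, 3.8, 8.3, 7.8; M̄R̄ = 139.3000 / 9 = 15.4778
UCL_MR = D₄·M̄R̄ = 3.267 × 15.4778 = 50.5659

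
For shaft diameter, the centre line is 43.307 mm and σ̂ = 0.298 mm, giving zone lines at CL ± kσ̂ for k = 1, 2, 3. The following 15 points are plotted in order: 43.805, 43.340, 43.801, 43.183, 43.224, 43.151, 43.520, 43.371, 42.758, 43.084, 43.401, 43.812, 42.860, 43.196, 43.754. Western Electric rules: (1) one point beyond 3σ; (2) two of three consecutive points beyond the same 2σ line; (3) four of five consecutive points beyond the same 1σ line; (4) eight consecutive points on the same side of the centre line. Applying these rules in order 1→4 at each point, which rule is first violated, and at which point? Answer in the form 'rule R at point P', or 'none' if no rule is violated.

none

Zone of each point (C = within 1σ̂, B = 1σ̂–2σ̂, A = 2σ̂–3σ̂, * = beyond 3σ̂; sign = side of CL): 1:+B, 2:+C, 3:+B, 4:-C, 5:-C, 6:-C, 7:+C, 8:+C, 9:-B, 10:-C, 11:+C, 12:+B, 13:-B, 14:-C, 15:+B
No rule fires across all 15 points.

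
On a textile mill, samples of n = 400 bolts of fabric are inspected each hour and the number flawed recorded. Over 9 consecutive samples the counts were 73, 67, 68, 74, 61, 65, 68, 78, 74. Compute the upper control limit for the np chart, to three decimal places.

p̄ = Σdᵢ / (k·n) = 628 / (9 × 400) = 0.17444
UCL = np̄ + 3·√(np̄(1−p̄)) = 69.7778 + 3 × √(69.7778×0.82556) = 69.7778 + 3 × 7.5898 = 92.5473

92.547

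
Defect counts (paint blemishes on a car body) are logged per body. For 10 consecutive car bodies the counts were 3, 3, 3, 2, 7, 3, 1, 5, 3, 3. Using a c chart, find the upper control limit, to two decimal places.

c̄ = (3 + 3 + 3 + 2 + 7 + 3 + 1 + 5 + 3 + 3) / 10 = 33 / 10 = 3.3000
UCL = c̄ + 3√c̄ = 3.3000 + 3 × √3.3000 = 3.3000 + 3 × 1.8166 = 8.7498

8.75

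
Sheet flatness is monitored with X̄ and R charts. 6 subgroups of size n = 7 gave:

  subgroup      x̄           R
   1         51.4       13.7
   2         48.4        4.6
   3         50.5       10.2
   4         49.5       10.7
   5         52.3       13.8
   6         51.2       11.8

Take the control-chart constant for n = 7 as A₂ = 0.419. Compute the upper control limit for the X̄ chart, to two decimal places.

X̄̄ = (51.4 + 48.4 + 50.5 + 49.5 + 52.3 + 51.2) / 6 = 303.3000 / 6 = 50.5500
R̄ = (13.7 + 4.6 + 10.2 + 10.7 + 13.8 + 11.8) / 6 = 64.8000 / 6 = 10.8000
UCL = X̄̄ + A₂·R̄ = 50.5500 + 0.419 × 10.8000 = 55.0752

55.08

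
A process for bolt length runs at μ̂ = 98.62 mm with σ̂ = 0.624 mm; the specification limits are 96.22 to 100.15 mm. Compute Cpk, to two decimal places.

0.82

Cpu = (USL − μ̂) / (3σ̂) = (100.15 − 98.62) / (3 × 0.624) = 0.8173; Cpl = (μ̂ − LSL) / (3σ̂) = (98.62 − 96.22) / (3 × 0.624) = 1.2821; Cpk = min(Cpu, Cpl) = 0.8173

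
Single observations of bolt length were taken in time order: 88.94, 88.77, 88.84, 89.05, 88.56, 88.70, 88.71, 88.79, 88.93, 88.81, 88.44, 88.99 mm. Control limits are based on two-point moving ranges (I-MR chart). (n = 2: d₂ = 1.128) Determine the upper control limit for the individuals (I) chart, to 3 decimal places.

X̄ = (88.94 + 88.77 + 88.84 + 89.05 + 88.56 + 88.70 + 88.71 + 88.79 + 88.93 + 88.81 + 88.44 + 88.99) / 12 = 88.7942
Moving ranges: 0.17, 0.07, 0.21, 0.49, 0.14, 0.01, 0.08, 0.14, 0.12, 0.37, 0.55; M̄R̄ = 2.3500 / 11 = 0.2136
UCL = X̄ + 3·M̄R̄/d₂ = 88.7942 + 3 × 0.2136 / 1.128 = 89.3623

89.362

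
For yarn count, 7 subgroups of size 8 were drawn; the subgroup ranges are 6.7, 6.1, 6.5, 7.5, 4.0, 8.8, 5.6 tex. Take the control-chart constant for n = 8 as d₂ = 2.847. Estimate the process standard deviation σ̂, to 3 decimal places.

2.268

R̄ = (6.7 + 6.1 + 6.5 + 7.5 + 4.0 + 8.8 + 5.6) / 7 = 6.4571
σ̂ = R̄ / d₂ = 6.4571 / 2.847 = 2.2681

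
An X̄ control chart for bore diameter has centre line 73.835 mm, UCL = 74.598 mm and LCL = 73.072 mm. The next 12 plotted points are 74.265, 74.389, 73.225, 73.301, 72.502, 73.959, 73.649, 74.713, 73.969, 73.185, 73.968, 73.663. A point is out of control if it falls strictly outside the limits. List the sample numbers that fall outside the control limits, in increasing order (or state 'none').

5, 8

Compare each point to [73.072, 74.598]: sample 5 = 72.502 < LCL; sample 8 = 74.713 > UCL.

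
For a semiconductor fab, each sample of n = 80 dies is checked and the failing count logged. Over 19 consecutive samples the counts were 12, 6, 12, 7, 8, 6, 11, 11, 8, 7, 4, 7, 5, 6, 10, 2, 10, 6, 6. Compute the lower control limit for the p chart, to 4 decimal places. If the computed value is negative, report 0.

p̄ = Σdᵢ / (k·n) = 144 / (19 × 80) = 0.09474
LCL = p̄ − 3·√(p̄(1−p̄)/n) = 0.09474 − 3 × 0.03274 = -0.00349 → 0 (negative, so LCL = 0)

0.0000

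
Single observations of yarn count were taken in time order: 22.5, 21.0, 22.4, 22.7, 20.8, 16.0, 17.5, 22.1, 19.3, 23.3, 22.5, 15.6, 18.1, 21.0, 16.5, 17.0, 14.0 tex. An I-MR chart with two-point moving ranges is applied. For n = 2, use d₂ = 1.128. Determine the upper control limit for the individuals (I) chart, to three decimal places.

26.844

X̄ = (22.5 + 21.0 + 22.4 + 22.7 + 20.8 + 16.0 + 17.5 + 22.1 + 19.3 + 23.3 + 22.5 + 15.6 + 18.1 + 21.0 + 16.5 + 17.0 + 14.0) / 17 = 19.5471
Moving ranges: 1.5, 1.4, 0.3, 1.9, 4.8, 1.5, 4.6, 2.8, 4.0, 0.8, 6.9, 2.5, 2.9, 4.5, 0.5, 3.0; M̄R̄ = 43.9000 / 16 = 2.7437
UCL = X̄ + 3·M̄R̄/d₂ = 19.5471 + 3 × 2.7437 / 1.128 = 26.8443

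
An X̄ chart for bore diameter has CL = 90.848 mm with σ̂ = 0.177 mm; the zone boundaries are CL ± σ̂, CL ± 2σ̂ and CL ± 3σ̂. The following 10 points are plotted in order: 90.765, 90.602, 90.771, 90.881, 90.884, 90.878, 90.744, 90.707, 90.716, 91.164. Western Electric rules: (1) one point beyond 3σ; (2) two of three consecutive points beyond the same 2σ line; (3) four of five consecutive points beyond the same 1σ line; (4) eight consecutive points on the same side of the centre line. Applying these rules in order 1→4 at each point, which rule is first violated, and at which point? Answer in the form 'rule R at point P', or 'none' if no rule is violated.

Zone of each point (C = within 1σ̂, B = 1σ̂–2σ̂, A = 2σ̂–3σ̂, * = beyond 3σ̂; sign = side of CL): 1:-C, 2:-B, 3:-C, 4:+C, 5:+C, 6:+C, 7:-C, 8:-C, 9:-C, 10:+B
No rule fires across all 10 points.

none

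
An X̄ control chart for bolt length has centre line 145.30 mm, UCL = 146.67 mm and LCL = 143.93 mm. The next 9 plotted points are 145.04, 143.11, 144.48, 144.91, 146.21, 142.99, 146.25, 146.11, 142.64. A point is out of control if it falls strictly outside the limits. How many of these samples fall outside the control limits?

3

Compare each point to [143.93, 146.67]: sample 2 = 143.11 < LCL; sample 6 = 142.99 < LCL; sample 9 = 142.64 < LCL.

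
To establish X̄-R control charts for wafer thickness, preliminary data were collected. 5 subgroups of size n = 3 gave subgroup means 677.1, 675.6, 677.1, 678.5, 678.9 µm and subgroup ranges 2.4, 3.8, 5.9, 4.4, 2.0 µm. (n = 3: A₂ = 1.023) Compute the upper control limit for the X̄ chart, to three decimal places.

681.225

X̄̄ = (677.1 + 675.6 + 677.1 + 678.5 + 678.9) / 5 = 3387.2000 / 5 = 677.4400
R̄ = (2.4 + 3.8 + 5.9 + 4.4 + 2.0) / 5 = 18.5000 / 5 = 3.7000
UCL = X̄̄ + A₂·R̄ = 677.4400 + 1.023 × 3.7000 = 681.2251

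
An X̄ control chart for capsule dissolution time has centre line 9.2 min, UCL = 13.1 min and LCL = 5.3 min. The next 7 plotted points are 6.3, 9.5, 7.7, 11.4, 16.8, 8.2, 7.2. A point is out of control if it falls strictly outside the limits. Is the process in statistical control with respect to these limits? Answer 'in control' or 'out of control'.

out of control

Compare each point to [5.3, 13.1]: sample 5 = 16.8 > UCL.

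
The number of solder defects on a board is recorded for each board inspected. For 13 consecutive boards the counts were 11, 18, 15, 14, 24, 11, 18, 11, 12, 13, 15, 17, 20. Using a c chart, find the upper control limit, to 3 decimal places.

27.045

c̄ = (11 + 18 + 15 + 14 + 24 + 11 + 18 + 11 + 12 + 13 + 15 + 17 + 20) / 13 = 199 / 13 = 15.3077
UCL = c̄ + 3√c̄ = 15.3077 + 3 × √15.3077 = 15.3077 + 3 × 3.9125 = 27.0452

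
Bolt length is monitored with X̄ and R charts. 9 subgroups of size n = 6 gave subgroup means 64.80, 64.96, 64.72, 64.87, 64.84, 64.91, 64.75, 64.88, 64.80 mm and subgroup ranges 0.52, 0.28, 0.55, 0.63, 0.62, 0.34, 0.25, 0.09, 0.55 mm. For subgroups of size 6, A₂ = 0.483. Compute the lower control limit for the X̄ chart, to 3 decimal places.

64.631

X̄̄ = (64.80 + 64.96 + 64.72 + 64.87 + 64.84 + 64.91 + 64.75 + 64.88 + 64.80) / 9 = 583.5300 / 9 = 64.8367
R̄ = (0.52 + 0.28 + 0.55 + 0.63 + 0.62 + 0.34 + 0.25 + 0.09 + 0.55) / 9 = 3.8300 / 9 = 0.4256
LCL = X̄̄ − A₂·R̄ = 64.8367 − 0.483 × 0.4256 = 64.6311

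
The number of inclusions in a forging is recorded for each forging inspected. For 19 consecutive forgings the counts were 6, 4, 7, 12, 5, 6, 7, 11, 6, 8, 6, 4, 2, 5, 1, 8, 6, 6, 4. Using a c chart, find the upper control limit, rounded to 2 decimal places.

13.35

c̄ = (6 + 4 + 7 + 12 + 5 + 6 + 7 + 11 + 6 + 8 + 6 + 4 + 2 + 5 + 1 + 8 + 6 + 6 + 4) / 19 = 114 / 19 = 6.0000
UCL = c̄ + 3√c̄ = 6.0000 + 3 × √6.0000 = 6.0000 + 3 × 2.4495 = 13.3485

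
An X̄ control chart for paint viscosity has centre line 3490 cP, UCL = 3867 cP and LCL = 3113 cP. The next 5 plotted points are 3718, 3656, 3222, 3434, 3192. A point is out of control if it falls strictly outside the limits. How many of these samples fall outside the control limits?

0

All 5 points lie within [3113, 3867].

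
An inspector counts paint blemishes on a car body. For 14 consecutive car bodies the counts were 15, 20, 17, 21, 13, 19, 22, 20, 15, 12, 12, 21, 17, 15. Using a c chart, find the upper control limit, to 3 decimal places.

c̄ = (15 + 20 + 17 + 21 + 13 + 19 + 22 + 20 + 15 + 12 + 12 + 21 + 17 + 15) / 14 = 239 / 14 = 17.0714
UCL = c̄ + 3√c̄ = 17.0714 + 3 × √17.0714 = 17.0714 + 3 × 4.1318 = 29.4667

29.467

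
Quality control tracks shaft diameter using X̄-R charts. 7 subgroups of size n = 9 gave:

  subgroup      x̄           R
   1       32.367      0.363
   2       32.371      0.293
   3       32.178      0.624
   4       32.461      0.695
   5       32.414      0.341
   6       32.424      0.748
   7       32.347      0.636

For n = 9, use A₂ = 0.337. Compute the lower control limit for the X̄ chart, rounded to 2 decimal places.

32.19

X̄̄ = (32.367 + 32.371 + 32.178 + 32.461 + 32.414 + 32.424 + 32.347) / 7 = 226.5620 / 7 = 32.3660
R̄ = (0.363 + 0.293 + 0.624 + 0.695 + 0.341 + 0.748 + 0.636) / 7 = 3.7000 / 7 = 0.5286
LCL = X̄̄ − A₂·R̄ = 32.3660 − 0.337 × 0.5286 = 32.1879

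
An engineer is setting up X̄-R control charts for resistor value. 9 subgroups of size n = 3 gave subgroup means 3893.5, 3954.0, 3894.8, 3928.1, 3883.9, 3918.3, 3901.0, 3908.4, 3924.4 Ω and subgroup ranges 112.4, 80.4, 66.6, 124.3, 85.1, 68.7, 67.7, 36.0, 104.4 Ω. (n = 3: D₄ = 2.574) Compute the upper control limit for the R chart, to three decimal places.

R̄ = (112.4 + 80.4 + 66.6 + 124.3 + 85.1 + 68.7 + 67.7 + 36.0 + 104.4) / 9 = 745.6000 / 9 = 82.8444
UCL_R = D₄·R̄ = 2.574 × 82.8444 = 213.2416

213.242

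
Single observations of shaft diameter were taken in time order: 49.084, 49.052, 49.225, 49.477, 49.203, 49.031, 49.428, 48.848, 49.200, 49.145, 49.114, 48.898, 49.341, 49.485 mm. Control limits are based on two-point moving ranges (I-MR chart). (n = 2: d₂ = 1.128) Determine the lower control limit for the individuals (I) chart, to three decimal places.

X̄ = (49.084 + 49.052 + 49.225 + 49.477 + 49.203 + 49.031 + 49.428 + 48.848 + 49.200 + 49.145 + 49.114 + 48.898 + 49.341 + 49.485) / 14 = 49.1808
Moving ranges: 0.032, 0.173, 0.252, 0.274, 0.172, 0.397, 0.580, 0.352, 0.055, 0.031, 0.216, 0.443, 0.144; M̄R̄ = 3.1210 / 13 = 0.2401
LCL = X̄ − 3·M̄R̄/d₂ = 49.1808 − 3 × 0.2401 / 1.128 = 48.5423

48.542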